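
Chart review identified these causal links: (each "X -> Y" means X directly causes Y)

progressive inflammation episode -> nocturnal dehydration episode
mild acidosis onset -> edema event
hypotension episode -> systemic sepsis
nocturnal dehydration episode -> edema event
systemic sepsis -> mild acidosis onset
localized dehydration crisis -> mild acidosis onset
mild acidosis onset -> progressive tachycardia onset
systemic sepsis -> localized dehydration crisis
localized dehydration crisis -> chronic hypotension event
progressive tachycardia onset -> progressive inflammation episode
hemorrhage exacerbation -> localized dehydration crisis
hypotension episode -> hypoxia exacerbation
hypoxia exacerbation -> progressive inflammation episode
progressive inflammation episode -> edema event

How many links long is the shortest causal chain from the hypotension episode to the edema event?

3

Shortest chain: the hypotension episode → the systemic sepsis → the mild acidosis onset → the edema event.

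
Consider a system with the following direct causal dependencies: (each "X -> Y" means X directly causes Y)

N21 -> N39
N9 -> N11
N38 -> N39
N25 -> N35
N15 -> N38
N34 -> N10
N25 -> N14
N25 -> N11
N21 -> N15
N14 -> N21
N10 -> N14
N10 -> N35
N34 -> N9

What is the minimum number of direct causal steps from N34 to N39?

4

Shortest chain: N34 → N10 → N14 → N21 → N39.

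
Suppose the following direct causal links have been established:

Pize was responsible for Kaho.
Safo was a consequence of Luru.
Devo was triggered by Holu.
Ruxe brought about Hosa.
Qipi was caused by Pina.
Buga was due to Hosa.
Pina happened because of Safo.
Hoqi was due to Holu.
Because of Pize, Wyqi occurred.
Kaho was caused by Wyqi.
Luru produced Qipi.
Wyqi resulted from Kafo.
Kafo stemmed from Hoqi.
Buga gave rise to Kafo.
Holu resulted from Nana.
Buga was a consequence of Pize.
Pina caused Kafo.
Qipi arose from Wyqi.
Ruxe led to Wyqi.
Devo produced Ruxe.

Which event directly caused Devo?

Holu

Upstream contributors include Nana, but only Holu feeds directly into Devo.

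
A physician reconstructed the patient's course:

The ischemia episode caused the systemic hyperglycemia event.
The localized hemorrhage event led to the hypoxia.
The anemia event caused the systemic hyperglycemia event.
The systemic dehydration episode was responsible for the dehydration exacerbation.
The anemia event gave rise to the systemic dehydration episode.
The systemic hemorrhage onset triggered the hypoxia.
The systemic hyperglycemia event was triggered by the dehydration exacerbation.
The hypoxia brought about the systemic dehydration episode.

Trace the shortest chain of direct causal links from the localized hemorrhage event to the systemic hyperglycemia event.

the localized hemorrhage event → the hypoxia
the hypoxia → the systemic dehydration episode
the systemic dehydration episode → the dehydration exacerbation
the dehydration exacerbation → the systemic hyperglycemia event
Length: 4 steps.

the localized hemorrhage event → the hypoxia → the systemic dehydration episode → the dehydration exacerbation → the systemic hyperglycemia event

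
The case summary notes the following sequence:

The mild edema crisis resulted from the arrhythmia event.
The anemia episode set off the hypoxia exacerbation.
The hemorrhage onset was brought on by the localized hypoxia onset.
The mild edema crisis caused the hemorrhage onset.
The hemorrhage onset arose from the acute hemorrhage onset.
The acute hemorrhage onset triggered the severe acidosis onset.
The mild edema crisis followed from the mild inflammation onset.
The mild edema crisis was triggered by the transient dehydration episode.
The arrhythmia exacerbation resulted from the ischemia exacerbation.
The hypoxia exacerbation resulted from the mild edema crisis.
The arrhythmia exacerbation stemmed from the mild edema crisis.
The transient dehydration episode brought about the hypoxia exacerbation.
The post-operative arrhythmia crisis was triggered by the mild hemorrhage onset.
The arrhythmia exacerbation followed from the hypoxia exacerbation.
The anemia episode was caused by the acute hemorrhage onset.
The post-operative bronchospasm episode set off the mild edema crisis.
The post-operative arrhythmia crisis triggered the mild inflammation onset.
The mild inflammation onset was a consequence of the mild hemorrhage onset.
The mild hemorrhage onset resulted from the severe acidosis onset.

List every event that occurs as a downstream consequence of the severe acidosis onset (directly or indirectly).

Direct effects: the mild hemorrhage onset.
2 steps out: the post-operative arrhythmia crisis, the mild inflammation onset.
3 steps out: the mild edema crisis.
4 steps out: the hypoxia exacerbation, the hemorrhage onset, the arrhythmia exacerbation.
Not reachable from it: the acute hemorrhage onset, the arrhythmia event, the anemia episode, the post-operative bronchospasm episode, the localized hypoxia onset, the transient dehydration episode, the ischemia exacerbation.

the arrhythmia exacerbation, the hemorrhage onset, the hypoxia exacerbation, the mild edema crisis, the mild hemorrhage onset, the mild inflammation onset, the post-operative arrhythmia crisis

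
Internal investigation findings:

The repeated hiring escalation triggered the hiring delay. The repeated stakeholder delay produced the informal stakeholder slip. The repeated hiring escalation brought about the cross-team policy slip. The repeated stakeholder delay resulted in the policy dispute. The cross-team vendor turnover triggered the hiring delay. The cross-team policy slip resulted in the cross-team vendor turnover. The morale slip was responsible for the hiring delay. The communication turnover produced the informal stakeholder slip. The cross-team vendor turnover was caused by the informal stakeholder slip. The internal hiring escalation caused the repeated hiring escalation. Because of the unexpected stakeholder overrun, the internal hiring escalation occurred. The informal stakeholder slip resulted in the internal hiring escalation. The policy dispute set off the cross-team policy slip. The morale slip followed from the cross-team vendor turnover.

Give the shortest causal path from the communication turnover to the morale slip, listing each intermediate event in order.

the communication turnover → the informal stakeholder slip → the cross-team vendor turnover → the morale slip

the communication turnover → the informal stakeholder slip
the informal stakeholder slip → the cross-team vendor turnover
the cross-team vendor turnover → the morale slip
Length: 3 steps.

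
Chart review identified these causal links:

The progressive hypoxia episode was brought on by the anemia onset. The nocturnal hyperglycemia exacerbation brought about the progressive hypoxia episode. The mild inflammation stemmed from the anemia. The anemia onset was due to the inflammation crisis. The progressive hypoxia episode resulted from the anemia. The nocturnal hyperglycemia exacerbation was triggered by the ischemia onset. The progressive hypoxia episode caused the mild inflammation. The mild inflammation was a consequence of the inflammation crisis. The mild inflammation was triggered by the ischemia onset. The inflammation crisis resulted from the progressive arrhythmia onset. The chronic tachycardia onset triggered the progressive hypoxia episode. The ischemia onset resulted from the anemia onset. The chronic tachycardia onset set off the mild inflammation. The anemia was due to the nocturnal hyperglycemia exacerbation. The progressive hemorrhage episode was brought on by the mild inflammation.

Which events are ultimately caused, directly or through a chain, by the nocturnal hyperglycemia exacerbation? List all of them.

the anemia, the mild inflammation, the progressive hemorrhage episode, the progressive hypoxia episode

Direct effects: the anemia, the progressive hypoxia episode.
2 steps out: the mild inflammation.
3 steps out: the progressive hemorrhage episode.
Not reachable from it: the progressive arrhythmia onset, the inflammation crisis, the anemia onset, the ischemia onset, the chronic tachycardia onset.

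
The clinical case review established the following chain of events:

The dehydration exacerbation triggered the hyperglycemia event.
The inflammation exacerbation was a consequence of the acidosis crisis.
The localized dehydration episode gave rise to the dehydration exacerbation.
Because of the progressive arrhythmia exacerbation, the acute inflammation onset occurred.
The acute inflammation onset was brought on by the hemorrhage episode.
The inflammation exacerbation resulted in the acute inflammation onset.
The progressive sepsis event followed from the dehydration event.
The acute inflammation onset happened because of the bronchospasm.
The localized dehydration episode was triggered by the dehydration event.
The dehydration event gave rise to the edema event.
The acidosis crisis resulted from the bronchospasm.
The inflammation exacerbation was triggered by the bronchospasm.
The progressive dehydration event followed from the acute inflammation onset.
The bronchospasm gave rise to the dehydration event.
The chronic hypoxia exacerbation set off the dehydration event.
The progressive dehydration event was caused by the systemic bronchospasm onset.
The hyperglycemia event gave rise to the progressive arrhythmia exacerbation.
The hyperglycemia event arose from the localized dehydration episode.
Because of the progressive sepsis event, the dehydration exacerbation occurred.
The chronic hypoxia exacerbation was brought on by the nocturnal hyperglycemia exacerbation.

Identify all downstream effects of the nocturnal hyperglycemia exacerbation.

the acute inflammation onset, the chronic hypoxia exacerbation, the dehydration event, the dehydration exacerbation, the edema event, the hyperglycemia event, the localized dehydration episode, the progressive arrhythmia exacerbation, the progressive dehydration event, the progressive sepsis event

Direct effects: the chronic hypoxia exacerbation.
2 steps out: the dehydration event.
3 steps out: the edema event, the localized dehydration episode, the progressive sepsis event.
4 steps out: the dehydration exacerbation, the hyperglycemia event.
5 steps out: the progressive arrhythmia exacerbation.
6 steps out: the acute inflammation onset.
7 steps out: the progressive dehydration event.
Not reachable from it: the bronchospasm, the acidosis crisis, the hemorrhage episode, the inflammation exacerbation, the systemic bronchospasm onset.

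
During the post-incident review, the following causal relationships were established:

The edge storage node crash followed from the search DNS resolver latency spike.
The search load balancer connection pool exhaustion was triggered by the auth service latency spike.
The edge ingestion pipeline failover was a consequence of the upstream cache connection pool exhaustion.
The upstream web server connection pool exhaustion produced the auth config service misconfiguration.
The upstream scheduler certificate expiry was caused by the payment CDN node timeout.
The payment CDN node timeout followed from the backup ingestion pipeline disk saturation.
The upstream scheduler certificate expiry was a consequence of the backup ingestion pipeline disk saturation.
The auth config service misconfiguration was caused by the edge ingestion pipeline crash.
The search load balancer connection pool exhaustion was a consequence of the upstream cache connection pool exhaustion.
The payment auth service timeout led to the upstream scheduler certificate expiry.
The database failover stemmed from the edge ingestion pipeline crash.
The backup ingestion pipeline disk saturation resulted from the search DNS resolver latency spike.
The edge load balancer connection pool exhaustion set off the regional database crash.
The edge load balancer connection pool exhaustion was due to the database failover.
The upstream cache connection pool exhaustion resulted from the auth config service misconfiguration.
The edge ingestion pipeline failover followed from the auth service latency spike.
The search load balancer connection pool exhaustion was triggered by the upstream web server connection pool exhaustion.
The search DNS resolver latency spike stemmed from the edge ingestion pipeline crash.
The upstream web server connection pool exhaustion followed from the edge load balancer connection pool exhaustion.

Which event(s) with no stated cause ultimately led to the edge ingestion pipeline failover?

Tracing upstream from the edge ingestion pipeline failover: the edge ingestion pipeline failover ← the upstream cache connection pool exhaustion ← the auth config service misconfiguration ← the edge ingestion pipeline crash.
A separate upstream branch: the edge ingestion pipeline failover ← the auth service latency spike.
Each of those chain origins has no stated cause.

the auth service latency spike, the edge ingestion pipeline crash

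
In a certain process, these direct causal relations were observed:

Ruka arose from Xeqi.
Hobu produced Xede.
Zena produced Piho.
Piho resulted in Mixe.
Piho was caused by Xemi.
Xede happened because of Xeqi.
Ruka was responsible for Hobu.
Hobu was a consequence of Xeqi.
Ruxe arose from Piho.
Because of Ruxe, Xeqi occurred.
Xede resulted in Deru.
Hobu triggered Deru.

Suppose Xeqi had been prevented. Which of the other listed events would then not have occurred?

Deru, Hobu, Ruka, Xede

Downstream of Xeqi: Ruka, Hobu, Xede, Deru.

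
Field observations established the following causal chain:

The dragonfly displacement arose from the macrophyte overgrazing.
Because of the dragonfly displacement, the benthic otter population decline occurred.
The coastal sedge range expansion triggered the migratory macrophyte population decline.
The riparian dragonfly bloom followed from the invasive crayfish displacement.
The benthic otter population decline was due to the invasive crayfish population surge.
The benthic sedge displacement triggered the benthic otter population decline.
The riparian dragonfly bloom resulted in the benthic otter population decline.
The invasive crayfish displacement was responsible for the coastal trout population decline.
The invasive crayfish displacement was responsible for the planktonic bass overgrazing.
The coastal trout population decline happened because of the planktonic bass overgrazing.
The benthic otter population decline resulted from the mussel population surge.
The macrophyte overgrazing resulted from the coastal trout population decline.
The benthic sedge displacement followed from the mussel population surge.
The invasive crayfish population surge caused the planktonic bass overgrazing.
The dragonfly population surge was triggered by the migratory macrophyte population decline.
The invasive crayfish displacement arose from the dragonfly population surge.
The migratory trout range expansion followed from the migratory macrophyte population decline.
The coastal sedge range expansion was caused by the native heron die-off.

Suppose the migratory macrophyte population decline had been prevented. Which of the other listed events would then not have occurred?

Downstream of the migratory macrophyte population decline: the dragonfly population surge, the invasive crayfish displacement, the riparian dragonfly bloom, the planktonic bass overgrazing, the coastal trout population decline, the migratory trout range expansion, the macrophyte overgrazing, the dragonfly displacement, the benthic otter population decline.
Of those, still caused via another path: the planktonic bass overgrazing, the coastal trout population decline, the macrophyte overgrazing, the dragonfly displacement, the benthic otter population decline.
The remainder have no surviving cause.

the dragonfly population surge, the invasive crayfish displacement, the migratory trout range expansion, the riparian dragonfly bloom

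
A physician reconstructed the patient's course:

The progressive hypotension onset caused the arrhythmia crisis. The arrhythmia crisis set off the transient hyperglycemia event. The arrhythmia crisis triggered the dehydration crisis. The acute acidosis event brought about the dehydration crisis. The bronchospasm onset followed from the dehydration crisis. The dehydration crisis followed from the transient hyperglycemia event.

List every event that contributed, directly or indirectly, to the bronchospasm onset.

Immediate cause of the bronchospasm onset: the dehydration crisis.
Further upstream: the progressive hypotension onset, the arrhythmia crisis, the transient hyperglycemia event, the acute acidosis event.

the acute acidosis event, the arrhythmia crisis, the dehydration crisis, the progressive hypotension onset, the transient hyperglycemia event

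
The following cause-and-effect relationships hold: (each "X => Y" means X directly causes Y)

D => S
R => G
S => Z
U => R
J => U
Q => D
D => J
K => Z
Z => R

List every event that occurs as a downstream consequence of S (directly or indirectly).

G, R, Z

Direct effects: Z.
2 steps out: R.
3 steps out: G.
Not reachable from it: Q, D, J, K, U.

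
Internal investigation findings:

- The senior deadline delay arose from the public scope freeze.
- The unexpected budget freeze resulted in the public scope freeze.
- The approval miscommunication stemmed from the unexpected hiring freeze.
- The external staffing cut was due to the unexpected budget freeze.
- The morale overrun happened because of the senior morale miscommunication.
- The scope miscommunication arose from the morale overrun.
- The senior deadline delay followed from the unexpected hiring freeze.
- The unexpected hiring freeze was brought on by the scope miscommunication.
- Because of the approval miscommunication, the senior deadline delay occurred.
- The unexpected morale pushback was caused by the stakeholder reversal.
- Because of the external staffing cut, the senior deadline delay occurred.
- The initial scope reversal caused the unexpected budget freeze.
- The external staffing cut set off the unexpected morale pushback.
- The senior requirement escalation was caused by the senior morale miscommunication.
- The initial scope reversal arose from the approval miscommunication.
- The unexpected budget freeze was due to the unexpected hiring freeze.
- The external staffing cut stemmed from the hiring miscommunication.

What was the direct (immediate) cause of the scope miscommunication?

Upstream contributors include the senior morale miscommunication, but only the morale overrun feeds directly into the scope miscommunication.

the morale overrun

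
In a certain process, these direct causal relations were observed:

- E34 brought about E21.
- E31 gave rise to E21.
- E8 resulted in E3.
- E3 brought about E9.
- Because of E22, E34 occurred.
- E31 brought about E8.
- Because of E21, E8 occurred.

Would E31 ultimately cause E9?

Yes

There is a causal chain: E31 → E8 → E3 → E9.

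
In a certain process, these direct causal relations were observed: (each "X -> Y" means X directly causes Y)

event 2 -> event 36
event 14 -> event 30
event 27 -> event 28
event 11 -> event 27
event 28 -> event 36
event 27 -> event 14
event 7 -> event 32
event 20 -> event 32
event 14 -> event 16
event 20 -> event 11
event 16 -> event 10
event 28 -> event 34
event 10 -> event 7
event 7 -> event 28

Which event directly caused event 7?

event 10

Upstream contributors include event 20, event 11, event 27, event 14, event 16, but only event 10 feeds directly into event 7.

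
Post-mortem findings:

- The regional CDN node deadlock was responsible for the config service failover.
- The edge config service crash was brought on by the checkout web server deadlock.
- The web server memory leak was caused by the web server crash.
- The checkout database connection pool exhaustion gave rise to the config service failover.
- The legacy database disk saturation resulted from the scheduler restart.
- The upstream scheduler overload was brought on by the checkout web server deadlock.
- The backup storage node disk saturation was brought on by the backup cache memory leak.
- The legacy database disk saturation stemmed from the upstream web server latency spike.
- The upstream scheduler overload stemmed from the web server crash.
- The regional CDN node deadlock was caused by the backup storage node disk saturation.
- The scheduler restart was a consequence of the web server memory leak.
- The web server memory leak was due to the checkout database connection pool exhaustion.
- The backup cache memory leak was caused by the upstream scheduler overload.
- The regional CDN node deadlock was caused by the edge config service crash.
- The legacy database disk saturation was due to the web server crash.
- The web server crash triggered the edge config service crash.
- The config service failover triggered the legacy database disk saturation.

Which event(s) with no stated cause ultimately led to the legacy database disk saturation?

Tracing upstream from the legacy database disk saturation: the legacy database disk saturation ← the web server crash.
A separate upstream branch: the legacy database disk saturation ← the config service failover ← the checkout database connection pool exhaustion.
A separate upstream branch: the legacy database disk saturation ← the config service failover ← the regional CDN node deadlock ← the edge config service crash ← the checkout web server deadlock.
A separate upstream branch: the legacy database disk saturation ← the upstream web server latency spike.
Each of those chain origins has no stated cause.

the checkout database connection pool exhaustion, the checkout web server deadlock, the upstream web server latency spike, the web server crash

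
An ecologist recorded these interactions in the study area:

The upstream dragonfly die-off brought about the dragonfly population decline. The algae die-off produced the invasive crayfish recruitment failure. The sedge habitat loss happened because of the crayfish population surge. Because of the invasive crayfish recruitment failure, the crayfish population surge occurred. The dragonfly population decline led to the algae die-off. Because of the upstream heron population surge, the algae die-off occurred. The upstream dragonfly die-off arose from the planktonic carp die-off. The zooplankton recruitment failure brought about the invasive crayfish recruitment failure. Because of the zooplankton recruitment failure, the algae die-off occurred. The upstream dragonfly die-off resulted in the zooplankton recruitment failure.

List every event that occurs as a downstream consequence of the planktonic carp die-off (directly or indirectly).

the algae die-off, the crayfish population surge, the dragonfly population decline, the invasive crayfish recruitment failure, the sedge habitat loss, the upstream dragonfly die-off, the zooplankton recruitment failure

Direct effects: the upstream dragonfly die-off.
2 steps out: the zooplankton recruitment failure, the dragonfly population decline.
3 steps out: the algae die-off, the invasive crayfish recruitment failure.
4 steps out: the crayfish population surge.
5 steps out: the sedge habitat loss.
Not reachable from it: the upstream heron population surge.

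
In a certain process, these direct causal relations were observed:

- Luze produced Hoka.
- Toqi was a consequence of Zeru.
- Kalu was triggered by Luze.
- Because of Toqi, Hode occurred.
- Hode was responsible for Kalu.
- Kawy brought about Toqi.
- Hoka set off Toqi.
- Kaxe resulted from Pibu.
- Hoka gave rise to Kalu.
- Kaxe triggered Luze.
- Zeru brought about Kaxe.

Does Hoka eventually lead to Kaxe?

No

Hoka leads to Toqi, Hode, Kalu; Kaxe is not among them.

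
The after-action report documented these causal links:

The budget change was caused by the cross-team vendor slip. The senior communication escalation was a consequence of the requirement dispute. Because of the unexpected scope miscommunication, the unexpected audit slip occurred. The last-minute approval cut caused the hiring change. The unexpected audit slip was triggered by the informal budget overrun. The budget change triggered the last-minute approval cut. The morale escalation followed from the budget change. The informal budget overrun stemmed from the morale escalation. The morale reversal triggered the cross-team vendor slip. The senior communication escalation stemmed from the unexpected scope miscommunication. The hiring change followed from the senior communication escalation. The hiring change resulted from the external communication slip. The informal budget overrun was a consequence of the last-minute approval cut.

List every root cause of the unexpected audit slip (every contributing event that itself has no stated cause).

the morale reversal, the unexpected scope miscommunication

Tracing upstream from the unexpected audit slip: the unexpected audit slip ← the informal budget overrun ← the last-minute approval cut ← the budget change ← the cross-team vendor slip ← the morale reversal.
A separate upstream branch: the unexpected audit slip ← the unexpected scope miscommunication.
Each of those chain origins has no stated cause.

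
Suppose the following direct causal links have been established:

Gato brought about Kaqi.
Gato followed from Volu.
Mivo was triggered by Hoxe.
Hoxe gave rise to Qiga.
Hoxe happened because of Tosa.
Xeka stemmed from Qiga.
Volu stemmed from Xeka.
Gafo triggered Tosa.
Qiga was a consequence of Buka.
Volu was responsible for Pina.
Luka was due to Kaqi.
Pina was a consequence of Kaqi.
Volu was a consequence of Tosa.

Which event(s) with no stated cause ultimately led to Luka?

Tracing upstream from Luka: Luka ← Kaqi ← Gato ← Volu ← Tosa ← Gafo.
A separate upstream branch: Luka ← Kaqi ← Gato ← Volu ← Xeka ← Qiga ← Buka.
Each of those chain origins has no stated cause.

Buka, Gafo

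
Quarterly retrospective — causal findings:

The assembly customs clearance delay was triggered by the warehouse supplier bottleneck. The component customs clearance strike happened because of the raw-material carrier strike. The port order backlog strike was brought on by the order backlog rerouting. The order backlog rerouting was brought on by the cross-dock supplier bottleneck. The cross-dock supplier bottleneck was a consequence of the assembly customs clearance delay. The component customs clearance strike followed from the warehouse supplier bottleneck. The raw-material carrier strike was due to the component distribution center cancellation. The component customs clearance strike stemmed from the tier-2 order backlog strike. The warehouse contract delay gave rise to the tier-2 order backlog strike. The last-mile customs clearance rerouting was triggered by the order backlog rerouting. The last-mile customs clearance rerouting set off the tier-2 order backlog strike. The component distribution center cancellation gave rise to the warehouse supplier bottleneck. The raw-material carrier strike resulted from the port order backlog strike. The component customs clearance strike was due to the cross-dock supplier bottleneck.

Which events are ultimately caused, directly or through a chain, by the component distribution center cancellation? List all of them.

the assembly customs clearance delay, the component customs clearance strike, the cross-dock supplier bottleneck, the last-mile customs clearance rerouting, the order backlog rerouting, the port order backlog strike, the raw-material carrier strike, the tier-2 order backlog strike, the warehouse supplier bottleneck

Direct effects: the warehouse supplier bottleneck, the raw-material carrier strike.
2 steps out: the assembly customs clearance delay, the component customs clearance strike.
3 steps out: the cross-dock supplier bottleneck.
4 steps out: the order backlog rerouting.
5 steps out: the port order backlog strike, the last-mile customs clearance rerouting.
6 steps out: the tier-2 order backlog strike.
Not reachable from it: the warehouse contract delay.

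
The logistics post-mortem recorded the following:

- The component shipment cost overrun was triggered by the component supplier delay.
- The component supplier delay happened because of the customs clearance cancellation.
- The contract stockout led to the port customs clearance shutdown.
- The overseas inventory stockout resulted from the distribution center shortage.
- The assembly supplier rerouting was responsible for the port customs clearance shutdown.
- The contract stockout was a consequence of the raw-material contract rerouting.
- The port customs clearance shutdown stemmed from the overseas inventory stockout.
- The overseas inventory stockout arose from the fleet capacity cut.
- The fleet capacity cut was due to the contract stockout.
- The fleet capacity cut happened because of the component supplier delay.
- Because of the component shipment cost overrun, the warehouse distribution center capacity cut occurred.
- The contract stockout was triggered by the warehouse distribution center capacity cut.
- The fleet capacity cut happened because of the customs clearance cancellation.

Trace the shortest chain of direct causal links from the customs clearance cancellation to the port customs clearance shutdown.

the customs clearance cancellation → the fleet capacity cut → the overseas inventory stockout → the port customs clearance shutdown

the customs clearance cancellation → the fleet capacity cut
the fleet capacity cut → the overseas inventory stockout
the overseas inventory stockout → the port customs clearance shutdown
Length: 3 steps.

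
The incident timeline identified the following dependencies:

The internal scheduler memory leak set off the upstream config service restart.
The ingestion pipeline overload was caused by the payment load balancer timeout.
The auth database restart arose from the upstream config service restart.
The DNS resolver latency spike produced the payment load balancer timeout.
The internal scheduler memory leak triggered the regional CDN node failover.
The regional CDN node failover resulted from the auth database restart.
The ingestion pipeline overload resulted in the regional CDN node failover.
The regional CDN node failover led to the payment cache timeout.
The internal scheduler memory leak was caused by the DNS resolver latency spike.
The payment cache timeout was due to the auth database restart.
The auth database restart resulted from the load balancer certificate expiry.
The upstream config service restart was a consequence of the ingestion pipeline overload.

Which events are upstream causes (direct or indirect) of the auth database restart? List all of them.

the DNS resolver latency spike, the ingestion pipeline overload, the internal scheduler memory leak, the load balancer certificate expiry, the payment load balancer timeout, the upstream config service restart

Immediate causes of the auth database restart: the upstream config service restart, the load balancer certificate expiry.
Further upstream: the DNS resolver latency spike, the payment load balancer timeout, the ingestion pipeline overload, the internal scheduler memory leak.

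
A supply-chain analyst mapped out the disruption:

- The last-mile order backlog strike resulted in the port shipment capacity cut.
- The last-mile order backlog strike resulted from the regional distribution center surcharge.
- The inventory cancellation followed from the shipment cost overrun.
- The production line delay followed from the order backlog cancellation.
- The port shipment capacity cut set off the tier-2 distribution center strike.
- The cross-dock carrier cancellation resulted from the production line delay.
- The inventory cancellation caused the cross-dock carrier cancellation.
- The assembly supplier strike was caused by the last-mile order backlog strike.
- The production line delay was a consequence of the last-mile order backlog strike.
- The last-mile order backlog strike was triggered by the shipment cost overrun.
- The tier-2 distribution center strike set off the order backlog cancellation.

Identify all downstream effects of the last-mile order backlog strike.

Direct effects: the port shipment capacity cut, the production line delay, the assembly supplier strike.
2 steps out: the tier-2 distribution center strike, the cross-dock carrier cancellation.
3 steps out: the order backlog cancellation.
Not reachable from it: the regional distribution center surcharge, the shipment cost overrun, the inventory cancellation.

the assembly supplier strike, the cross-dock carrier cancellation, the order backlog cancellation, the port shipment capacity cut, the production line delay, the tier-2 distribution center strike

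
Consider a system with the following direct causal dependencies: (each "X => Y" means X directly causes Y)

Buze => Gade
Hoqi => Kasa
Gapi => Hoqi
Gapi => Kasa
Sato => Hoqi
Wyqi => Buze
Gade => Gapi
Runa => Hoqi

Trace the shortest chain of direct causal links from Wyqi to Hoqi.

Wyqi → Buze → Gade → Gapi → Hoqi

Wyqi → Buze
Buze → Gade
Gade → Gapi
Gapi → Hoqi
Length: 4 steps.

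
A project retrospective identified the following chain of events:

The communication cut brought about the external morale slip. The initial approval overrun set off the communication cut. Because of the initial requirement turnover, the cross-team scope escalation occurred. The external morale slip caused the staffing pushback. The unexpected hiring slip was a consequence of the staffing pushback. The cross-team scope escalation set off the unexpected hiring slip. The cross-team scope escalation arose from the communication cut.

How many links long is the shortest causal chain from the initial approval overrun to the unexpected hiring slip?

3

Shortest chain: the initial approval overrun → the communication cut → the cross-team scope escalation → the unexpected hiring slip.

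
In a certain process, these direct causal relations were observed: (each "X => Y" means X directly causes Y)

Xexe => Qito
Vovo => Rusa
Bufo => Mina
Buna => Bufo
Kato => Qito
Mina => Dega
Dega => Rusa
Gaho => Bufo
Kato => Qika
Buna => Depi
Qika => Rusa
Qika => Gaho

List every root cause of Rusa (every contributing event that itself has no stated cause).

Tracing upstream from Rusa: Rusa ← Qika ← Kato.
A separate upstream branch: Rusa ← Dega ← Mina ← Bufo ← Buna.
A separate upstream branch: Rusa ← Vovo.
Each of those chain origins has no stated cause.

Buna, Kato, Vovo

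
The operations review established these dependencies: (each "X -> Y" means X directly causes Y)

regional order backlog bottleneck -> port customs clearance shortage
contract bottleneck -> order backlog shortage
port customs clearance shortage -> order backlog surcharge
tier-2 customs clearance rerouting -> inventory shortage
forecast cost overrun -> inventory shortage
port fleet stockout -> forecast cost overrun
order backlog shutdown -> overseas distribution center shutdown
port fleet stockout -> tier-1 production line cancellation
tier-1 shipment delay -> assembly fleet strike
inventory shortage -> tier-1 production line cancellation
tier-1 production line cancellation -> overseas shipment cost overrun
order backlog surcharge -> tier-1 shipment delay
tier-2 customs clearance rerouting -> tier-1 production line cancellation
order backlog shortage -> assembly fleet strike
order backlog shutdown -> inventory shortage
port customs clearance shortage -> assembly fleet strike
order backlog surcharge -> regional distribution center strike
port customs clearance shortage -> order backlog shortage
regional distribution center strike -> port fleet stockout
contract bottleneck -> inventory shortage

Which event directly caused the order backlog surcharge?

the port customs clearance shortage

Upstream contributors include the regional order backlog bottleneck, but only the port customs clearance shortage feeds directly into the order backlog surcharge.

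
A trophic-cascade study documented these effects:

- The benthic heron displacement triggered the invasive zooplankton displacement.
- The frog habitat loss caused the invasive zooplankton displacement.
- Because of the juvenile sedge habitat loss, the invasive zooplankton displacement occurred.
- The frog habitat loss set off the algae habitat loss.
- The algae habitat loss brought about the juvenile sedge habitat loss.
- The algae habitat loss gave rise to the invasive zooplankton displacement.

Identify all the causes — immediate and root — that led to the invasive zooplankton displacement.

Immediate causes of the invasive zooplankton displacement: the benthic heron displacement, the frog habitat loss, the algae habitat loss, the juvenile sedge habitat loss.

the algae habitat loss, the benthic heron displacement, the frog habitat loss, the juvenile sedge habitat loss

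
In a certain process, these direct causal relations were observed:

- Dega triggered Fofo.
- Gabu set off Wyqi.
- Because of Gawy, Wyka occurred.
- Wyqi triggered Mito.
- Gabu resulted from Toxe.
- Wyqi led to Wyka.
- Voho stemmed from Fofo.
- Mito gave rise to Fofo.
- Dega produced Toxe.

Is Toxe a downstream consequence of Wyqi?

Wyqi leads to Mito, Fofo, Wyka, Voho; Toxe is not among them.

No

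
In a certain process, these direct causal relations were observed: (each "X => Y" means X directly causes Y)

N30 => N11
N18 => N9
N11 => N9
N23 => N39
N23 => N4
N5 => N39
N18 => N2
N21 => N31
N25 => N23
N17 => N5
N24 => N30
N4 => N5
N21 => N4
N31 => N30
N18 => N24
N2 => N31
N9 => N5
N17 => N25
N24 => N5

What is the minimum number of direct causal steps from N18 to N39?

Shortest chain: N18 → N24 → N5 → N39.

3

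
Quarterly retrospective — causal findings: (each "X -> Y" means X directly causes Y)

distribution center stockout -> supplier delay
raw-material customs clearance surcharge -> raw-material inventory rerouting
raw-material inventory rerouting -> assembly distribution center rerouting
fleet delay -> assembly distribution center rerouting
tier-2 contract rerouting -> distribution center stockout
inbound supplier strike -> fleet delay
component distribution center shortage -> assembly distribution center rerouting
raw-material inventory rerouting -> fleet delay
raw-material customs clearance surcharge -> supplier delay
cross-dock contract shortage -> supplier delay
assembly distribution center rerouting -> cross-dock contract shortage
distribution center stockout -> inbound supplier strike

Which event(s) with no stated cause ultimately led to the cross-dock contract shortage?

Tracing upstream from the cross-dock contract shortage: the cross-dock contract shortage ← the assembly distribution center rerouting ← the raw-material inventory rerouting ← the raw-material customs clearance surcharge.
A separate upstream branch: the cross-dock contract shortage ← the assembly distribution center rerouting ← the fleet delay ← the inbound supplier strike ← the distribution center stockout ← the tier-2 contract rerouting.
A separate upstream branch: the cross-dock contract shortage ← the assembly distribution center rerouting ← the component distribution center shortage.
Each of those chain origins has no stated cause.

the component distribution center shortage, the raw-material customs clearance surcharge, the tier-2 contract rerouting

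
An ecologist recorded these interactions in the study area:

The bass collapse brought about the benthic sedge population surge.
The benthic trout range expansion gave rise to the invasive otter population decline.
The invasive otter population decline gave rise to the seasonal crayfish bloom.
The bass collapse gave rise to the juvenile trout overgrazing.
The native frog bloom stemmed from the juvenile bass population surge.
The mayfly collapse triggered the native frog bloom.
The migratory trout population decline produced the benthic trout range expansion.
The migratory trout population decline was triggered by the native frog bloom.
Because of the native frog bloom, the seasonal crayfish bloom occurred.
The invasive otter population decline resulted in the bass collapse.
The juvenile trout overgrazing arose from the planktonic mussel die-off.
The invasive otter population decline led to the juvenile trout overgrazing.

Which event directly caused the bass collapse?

Upstream contributors include the mayfly collapse, the juvenile bass population surge, the native frog bloom, the migratory trout population decline, the benthic trout range expansion, but only the invasive otter population decline feeds directly into the bass collapse.

the invasive otter population decline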